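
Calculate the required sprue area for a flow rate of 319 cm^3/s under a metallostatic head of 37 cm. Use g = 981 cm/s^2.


Formula: v = sqrt(2*g*h), A = Q/v
Velocity: v = sqrt(2 * 981 * 37) = sqrt(72594) = 269.4327 cm/s
Sprue area: A = Q / v = 319 / 269.4327 = 1.1840 cm^2

1.1840 cm^2


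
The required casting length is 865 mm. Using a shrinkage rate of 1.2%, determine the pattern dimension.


Formula: L_pattern = L_casting * (1 + shrinkage_rate/100)
Shrinkage factor = 1 + 1.2/100 = 1.012
L_pattern = 865 mm * 1.012 = 875.3800 mm

Answer: 875.3800 mm


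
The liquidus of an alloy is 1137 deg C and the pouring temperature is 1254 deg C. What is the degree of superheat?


Formula: Superheat = T_pour - T_melt
Superheat = 1254 - 1137 = 117 deg C


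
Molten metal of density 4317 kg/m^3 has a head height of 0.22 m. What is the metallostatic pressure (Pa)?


Formula: P = rho * g * h
rho * g = 4317 * 9.81 = 42349.77 N/m^3
P = 42349.77 * 0.22 = 9316.9494 Pa


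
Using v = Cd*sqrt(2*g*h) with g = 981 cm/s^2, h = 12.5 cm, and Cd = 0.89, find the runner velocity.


Formula: v = Cd * sqrt(2 * g * h)  (Torricelli with discharge coefficient)
2*g*h = 2 * 981 * 12.5 = 24525.0 cm^2/s^2
sqrt(24525.0) = 156.60460 cm/s
v = 0.89 * 156.60460 = 139.3781 cm/s

Answer: 139.3781 cm/s


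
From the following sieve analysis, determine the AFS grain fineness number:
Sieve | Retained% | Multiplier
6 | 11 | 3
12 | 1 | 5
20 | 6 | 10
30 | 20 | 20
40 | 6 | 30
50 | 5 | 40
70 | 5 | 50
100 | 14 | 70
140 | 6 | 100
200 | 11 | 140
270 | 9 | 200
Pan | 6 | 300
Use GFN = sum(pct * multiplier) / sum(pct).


Formula: GFN = sum(pct * multiplier) / sum(pct)
sum(pct * multiplier) = 7848
sum(pct) = 100
GFN = 7848 / 100 = 78.48


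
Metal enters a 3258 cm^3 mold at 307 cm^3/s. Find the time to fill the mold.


Formula: t_fill = V_mold / Q_flow
t = 3258 cm^3 / 307 cm^3/s = 10.6124 s


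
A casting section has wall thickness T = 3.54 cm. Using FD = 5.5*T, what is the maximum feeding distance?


Formula: FD = 5.5 * T  (riser feeding-distance rule)
FD = 5.5 * 3.54 cm = 19.4700 cm

19.4700 cm


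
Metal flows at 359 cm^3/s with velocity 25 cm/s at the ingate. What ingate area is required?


Formula: A_ingate = Q / v  (continuity equation)
A = 359 cm^3/s / 25 cm/s = 14.3600 cm^2

Final answer: 14.3600 cm^2


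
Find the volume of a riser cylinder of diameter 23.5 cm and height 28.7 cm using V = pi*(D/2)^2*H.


Formula: V = pi * (D/2)^2 * H  (cylinder volume)
Radius = D/2 = 23.5/2 = 11.75 cm
V = pi * 11.75^2 * 28.7 = 12448.2271 cm^3


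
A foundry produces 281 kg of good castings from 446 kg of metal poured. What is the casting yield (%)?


Formula: Casting Yield = (W_good / W_total) * 100
Yield = (281 kg / 446 kg) * 100 = 63.0045%

63.0045%


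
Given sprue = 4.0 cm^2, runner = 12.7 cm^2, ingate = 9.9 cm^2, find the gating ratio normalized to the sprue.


Sprue:Runner:Ingate = 1 : 12.7/4.0 : 9.9/4.0 = 1:3.18:2.48

Answer: 1:3.18:2.48


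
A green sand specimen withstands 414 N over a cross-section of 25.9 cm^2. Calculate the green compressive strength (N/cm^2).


Formula: Compressive Strength = Force / Area
Strength = 414 N / 25.9 cm^2 = 15.9846 N/cm^2

15.9846 N/cm^2


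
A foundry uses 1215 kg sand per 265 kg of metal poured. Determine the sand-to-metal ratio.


Formula: Sand-to-Metal Ratio = W_sand / W_metal
Ratio = 1215 kg / 265 kg = 4.5849

Final answer: 4.5849


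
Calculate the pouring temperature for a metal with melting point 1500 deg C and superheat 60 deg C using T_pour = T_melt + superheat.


Formula: T_pour = T_melt + Superheat
T_pour = 1500 + 60 = 1560 deg C

1560 deg C


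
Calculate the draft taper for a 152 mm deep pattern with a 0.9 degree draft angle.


Formula: taper = depth * tan(draft_angle)
tan(0.9 deg) = 0.0157093
taper = 152 mm * 0.0157093 = 2.3878 mm

Answer: 2.3878 mm


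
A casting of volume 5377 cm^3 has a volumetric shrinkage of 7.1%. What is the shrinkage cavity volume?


Formula: V_shrink = V_casting * shrinkage_pct / 100
V_shrink = 5377 cm^3 * 7.1 / 100 = 381.7670 cm^3

381.7670 cm^3


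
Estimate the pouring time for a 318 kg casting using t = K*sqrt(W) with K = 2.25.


Formula: t = K * sqrt(W)
sqrt(W) = sqrt(318) = 17.83255
t = 2.25 * 17.83255 = 40.1232 s

Answer: 40.1232 s


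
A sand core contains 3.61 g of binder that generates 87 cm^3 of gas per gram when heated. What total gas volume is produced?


Formula: V_gas = W_binder * gas_evolution_rate
V = 3.61 g * 87 cm^3/g = 314.0700 cm^3

Answer: 314.0700 cm^3


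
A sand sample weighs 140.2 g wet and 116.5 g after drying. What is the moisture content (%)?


Formula: MC = (W_wet - W_dry) / W_wet * 100
Water mass = 140.2 - 116.5 = 23.7 g
MC = 23.7 / 140.2 * 100 = 16.9044%


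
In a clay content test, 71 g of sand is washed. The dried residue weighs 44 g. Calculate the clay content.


Formula: Clay% = (W_total - W_washed) / W_total * 100
Clay mass = 71 - 44 = 27 g
Clay% = 27 / 71 * 100 = 38.0282%

38.0282%


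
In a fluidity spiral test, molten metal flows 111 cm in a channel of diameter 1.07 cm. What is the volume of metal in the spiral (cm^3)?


Formula: V = pi * (d/2)^2 * L  (cylinder volume)
Radius = 1.07/2 = 0.535 cm
V = pi * 0.535^2 * 111 = 99.8115 cm^3

Answer: 99.8115 cm^3


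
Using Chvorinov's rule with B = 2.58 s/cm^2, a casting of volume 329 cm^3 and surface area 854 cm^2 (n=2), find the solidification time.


Formula: t_s = B * (V/A)^n  (Chvorinov's rule, n=2)
Modulus M = V/A = 329/854 = 0.385246 cm
M^2 = 0.385246^2 = 0.148414 cm^2
t_s = 2.58 * 0.148414 = 0.3829 s

Final answer: 0.3829 s


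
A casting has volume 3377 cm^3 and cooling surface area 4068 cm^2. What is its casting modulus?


Formula: Casting Modulus M = V / A
M = 3377 cm^3 / 4068 cm^2 = 0.8301 cm


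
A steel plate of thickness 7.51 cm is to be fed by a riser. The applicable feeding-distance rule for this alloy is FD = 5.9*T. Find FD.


Formula: FD = 5.9 * T  (riser feeding-distance rule)
FD = 5.9 * 7.51 cm = 44.3090 cm


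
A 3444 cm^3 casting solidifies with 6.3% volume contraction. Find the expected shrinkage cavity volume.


Formula: V_shrink = V_casting * shrinkage_pct / 100
V_shrink = 3444 cm^3 * 6.3 / 100 = 216.9720 cm^3

216.9720 cm^3


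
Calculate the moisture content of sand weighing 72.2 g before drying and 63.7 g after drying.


Formula: MC = (W_wet - W_dry) / W_wet * 100
Water mass = 72.2 - 63.7 = 8.5 g
MC = 8.5 / 72.2 * 100 = 11.7729%


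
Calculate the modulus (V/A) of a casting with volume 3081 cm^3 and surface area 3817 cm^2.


Formula: Casting Modulus M = V / A
M = 3081 cm^3 / 3817 cm^2 = 0.8072 cm


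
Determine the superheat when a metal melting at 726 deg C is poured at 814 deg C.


Formula: Superheat = T_pour - T_melt
Superheat = 814 - 726 = 88 deg C

88 deg C


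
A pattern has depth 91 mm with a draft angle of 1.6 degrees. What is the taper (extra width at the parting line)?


Formula: taper = depth * tan(draft_angle)
tan(1.6 deg) = 0.0279325
taper = 91 mm * 0.0279325 = 2.5419 mm

Answer: 2.5419 mm


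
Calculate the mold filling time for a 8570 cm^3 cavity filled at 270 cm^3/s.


Formula: t_fill = V_mold / Q_flow
t = 8570 cm^3 / 270 cm^3/s = 31.7407 s

Answer: 31.7407 s


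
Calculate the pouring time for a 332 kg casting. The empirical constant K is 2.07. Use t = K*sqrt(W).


Formula: t = K * sqrt(W)
sqrt(W) = sqrt(332) = 18.22087
t = 2.07 * 18.22087 = 37.7172 s


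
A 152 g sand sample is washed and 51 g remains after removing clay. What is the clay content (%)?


Formula: Clay% = (W_total - W_washed) / W_total * 100
Clay mass = 152 - 51 = 101 g
Clay% = 101 / 152 * 100 = 66.4474%


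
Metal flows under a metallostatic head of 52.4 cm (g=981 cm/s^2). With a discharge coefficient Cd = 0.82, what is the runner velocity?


Formula: v = Cd * sqrt(2 * g * h)  (Torricelli with discharge coefficient)
2*g*h = 2 * 981 * 52.4 = 102808.8 cm^2/s^2
sqrt(102808.8) = 320.63811 cm/s
v = 0.82 * 320.63811 = 262.9233 cm/s

Final answer: 262.9233 cm/s


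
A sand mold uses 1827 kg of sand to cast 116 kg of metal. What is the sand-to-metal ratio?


Formula: Sand-to-Metal Ratio = W_sand / W_metal
Ratio = 1827 kg / 116 kg = 15.7500

Answer: 15.7500


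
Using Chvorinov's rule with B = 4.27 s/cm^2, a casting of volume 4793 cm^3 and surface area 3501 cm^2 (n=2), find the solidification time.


Formula: t_s = B * (V/A)^n  (Chvorinov's rule, n=2)
Modulus M = V/A = 4793/3501 = 1.369037 cm
M^2 = 1.369037^2 = 1.874262 cm^2
t_s = 4.27 * 1.874262 = 8.0031 s

8.0031 s


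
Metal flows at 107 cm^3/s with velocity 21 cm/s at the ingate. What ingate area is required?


Formula: A_ingate = Q / v  (continuity equation)
A = 107 cm^3/s / 21 cm/s = 5.0952 cm^2


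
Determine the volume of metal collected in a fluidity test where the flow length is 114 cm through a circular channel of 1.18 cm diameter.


Formula: V = pi * (d/2)^2 * L  (cylinder volume)
Radius = 1.18/2 = 0.59 cm
V = pi * 0.59^2 * 114 = 124.6691 cm^3

Final answer: 124.6691 cm^3


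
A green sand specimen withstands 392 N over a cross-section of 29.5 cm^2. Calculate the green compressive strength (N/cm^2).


Formula: Compressive Strength = Force / Area
Strength = 392 N / 29.5 cm^2 = 13.2881 N/cm^2

Answer: 13.2881 N/cm^2


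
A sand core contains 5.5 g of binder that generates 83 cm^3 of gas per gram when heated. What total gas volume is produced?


Formula: V_gas = W_binder * gas_evolution_rate
V = 5.5 g * 83 cm^3/g = 456.5000 cm^3

Final answer: 456.5000 cm^3


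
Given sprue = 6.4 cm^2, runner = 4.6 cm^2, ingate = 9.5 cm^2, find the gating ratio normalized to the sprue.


Sprue:Runner:Ingate = 1 : 4.6/6.4 : 9.5/6.4 = 1:0.72:1.48

Final answer: 1:0.72:1.48


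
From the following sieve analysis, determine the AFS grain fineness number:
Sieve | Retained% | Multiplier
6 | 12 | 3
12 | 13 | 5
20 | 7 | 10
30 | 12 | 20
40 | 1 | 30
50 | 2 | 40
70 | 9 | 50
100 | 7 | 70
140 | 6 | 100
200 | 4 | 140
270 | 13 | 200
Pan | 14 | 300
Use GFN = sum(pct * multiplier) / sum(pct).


Formula: GFN = sum(pct * multiplier) / sum(pct)
sum(pct * multiplier) = 9421
sum(pct) = 100
GFN = 9421 / 100 = 94.21


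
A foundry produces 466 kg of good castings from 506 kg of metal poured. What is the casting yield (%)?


Formula: Casting Yield = (W_good / W_total) * 100
Yield = (466 kg / 506 kg) * 100 = 92.0949%


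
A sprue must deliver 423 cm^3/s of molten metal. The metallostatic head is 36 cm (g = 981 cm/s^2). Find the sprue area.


Formula: v = sqrt(2*g*h), A = Q/v
Velocity: v = sqrt(2 * 981 * 36) = sqrt(70632) = 265.7668 cm/s
Sprue area: A = Q / v = 423 / 265.7668 = 1.5916 cm^2

Final answer: 1.5916 cm^2


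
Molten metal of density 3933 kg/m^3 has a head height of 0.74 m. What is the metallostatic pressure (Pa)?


Formula: P = rho * g * h
rho * g = 3933 * 9.81 = 38582.73 N/m^3
P = 38582.73 * 0.74 = 28551.2202 Pa

Final answer: 28551.2202 Pa


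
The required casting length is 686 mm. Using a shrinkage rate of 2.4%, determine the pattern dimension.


Formula: L_pattern = L_casting * (1 + shrinkage_rate/100)
Shrinkage factor = 1 + 2.4/100 = 1.024
L_pattern = 686 mm * 1.024 = 702.4640 mm

702.4640 mm


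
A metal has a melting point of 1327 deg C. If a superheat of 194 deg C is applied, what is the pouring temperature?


Formula: T_pour = T_melt + Superheat
T_pour = 1327 + 194 = 1521 deg C

Answer: 1521 deg C


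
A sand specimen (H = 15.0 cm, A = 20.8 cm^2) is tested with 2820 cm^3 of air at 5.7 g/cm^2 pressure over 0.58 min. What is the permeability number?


Formula: Permeability Number P = (V * H) / (p * A * t)
Numerator: V * H = 2820 * 15.0 = 42300.0
Denominator: p * A * t = 5.7 * 20.8 * 0.58 = 68.7648
P = 42300.0 / 68.7648 = 615.1403

615.1403


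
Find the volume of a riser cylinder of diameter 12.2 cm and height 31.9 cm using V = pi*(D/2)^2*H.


Formula: V = pi * (D/2)^2 * H  (cylinder volume)
Radius = D/2 = 12.2/2 = 6.1 cm
V = pi * 6.1^2 * 31.9 = 3729.0673 cm^3


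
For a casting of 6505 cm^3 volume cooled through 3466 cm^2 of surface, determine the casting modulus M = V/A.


Formula: Casting Modulus M = V / A
M = 6505 cm^3 / 3466 cm^2 = 1.8768 cm

Final answer: 1.8768 cm


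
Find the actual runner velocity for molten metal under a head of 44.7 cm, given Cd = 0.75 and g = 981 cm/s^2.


Formula: v = Cd * sqrt(2 * g * h)  (Torricelli with discharge coefficient)
2*g*h = 2 * 981 * 44.7 = 87701.4 cm^2/s^2
sqrt(87701.4) = 296.14422 cm/s
v = 0.75 * 296.14422 = 222.1082 cm/s

Final answer: 222.1082 cm/s


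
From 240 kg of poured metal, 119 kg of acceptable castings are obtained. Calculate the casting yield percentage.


Formula: Casting Yield = (W_good / W_total) * 100
Yield = (119 kg / 240 kg) * 100 = 49.5833%


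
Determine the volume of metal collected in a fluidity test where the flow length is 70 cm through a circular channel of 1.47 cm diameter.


Formula: V = pi * (d/2)^2 * L  (cylinder volume)
Radius = 1.47/2 = 0.735 cm
V = pi * 0.735^2 * 70 = 118.8017 cm^3

118.8017 cm^3


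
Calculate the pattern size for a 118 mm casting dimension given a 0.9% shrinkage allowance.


Formula: L_pattern = L_casting * (1 + shrinkage_rate/100)
Shrinkage factor = 1 + 0.9/100 = 1.009
L_pattern = 118 mm * 1.009 = 119.0620 mm

119.0620 mm


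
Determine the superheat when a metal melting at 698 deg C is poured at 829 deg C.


Formula: Superheat = T_pour - T_melt
Superheat = 829 - 698 = 131 deg C

Final answer: 131 deg C


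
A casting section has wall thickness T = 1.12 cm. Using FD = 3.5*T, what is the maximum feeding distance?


Formula: FD = 3.5 * T  (riser feeding-distance rule)
FD = 3.5 * 1.12 cm = 3.9200 cm

Answer: 3.9200 cm


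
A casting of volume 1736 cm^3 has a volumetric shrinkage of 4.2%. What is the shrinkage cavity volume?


Formula: V_shrink = V_casting * shrinkage_pct / 100
V_shrink = 1736 cm^3 * 4.2 / 100 = 72.9120 cm^3

Answer: 72.9120 cm^3


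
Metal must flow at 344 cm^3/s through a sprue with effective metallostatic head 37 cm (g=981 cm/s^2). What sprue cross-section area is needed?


Formula: v = sqrt(2*g*h), A = Q/v
Velocity: v = sqrt(2 * 981 * 37) = sqrt(72594) = 269.4327 cm/s
Sprue area: A = Q / v = 344 / 269.4327 = 1.2768 cm^2

1.2768 cm^2


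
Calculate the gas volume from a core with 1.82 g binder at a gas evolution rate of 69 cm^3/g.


Formula: V_gas = W_binder * gas_evolution_rate
V = 1.82 g * 69 cm^3/g = 125.5800 cm^3


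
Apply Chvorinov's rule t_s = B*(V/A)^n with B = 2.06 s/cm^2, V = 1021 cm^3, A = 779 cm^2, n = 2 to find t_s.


Formula: t_s = B * (V/A)^n  (Chvorinov's rule, n=2)
Modulus M = V/A = 1021/779 = 1.310655 cm
M^2 = 1.310655^2 = 1.717817 cm^2
t_s = 2.06 * 1.717817 = 3.5387 s


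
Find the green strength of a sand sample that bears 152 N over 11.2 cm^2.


Formula: Compressive Strength = Force / Area
Strength = 152 N / 11.2 cm^2 = 13.5714 N/cm^2

13.5714 N/cm^2


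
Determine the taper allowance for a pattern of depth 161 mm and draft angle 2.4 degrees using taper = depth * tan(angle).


Formula: taper = depth * tan(draft_angle)
tan(2.4 deg) = 0.0419124
taper = 161 mm * 0.0419124 = 6.7479 mm

6.7479 mm


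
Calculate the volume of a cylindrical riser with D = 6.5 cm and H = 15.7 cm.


Formula: V = pi * (D/2)^2 * H  (cylinder volume)
Radius = D/2 = 6.5/2 = 3.25 cm
V = pi * 3.25^2 * 15.7 = 520.9742 cm^3


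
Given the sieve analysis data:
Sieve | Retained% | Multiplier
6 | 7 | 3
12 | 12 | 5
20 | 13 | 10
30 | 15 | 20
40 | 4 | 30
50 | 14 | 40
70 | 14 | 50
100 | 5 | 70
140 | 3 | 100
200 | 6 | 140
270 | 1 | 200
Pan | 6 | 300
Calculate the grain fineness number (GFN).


Formula: GFN = sum(pct * multiplier) / sum(pct)
sum(pct * multiplier) = 5381
sum(pct) = 100
GFN = 5381 / 100 = 53.81

53.81


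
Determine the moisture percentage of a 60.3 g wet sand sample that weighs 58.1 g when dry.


Formula: MC = (W_wet - W_dry) / W_wet * 100
Water mass = 60.3 - 58.1 = 2.2 g
MC = 2.2 / 60.3 * 100 = 3.6484%


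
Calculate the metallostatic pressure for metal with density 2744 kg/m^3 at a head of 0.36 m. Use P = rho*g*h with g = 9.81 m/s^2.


Formula: P = rho * g * h
rho * g = 2744 * 9.81 = 26918.64 N/m^3
P = 26918.64 * 0.36 = 9690.7104 Pa

Answer: 9690.7104 Pa


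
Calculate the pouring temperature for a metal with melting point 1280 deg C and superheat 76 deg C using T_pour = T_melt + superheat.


Formula: T_pour = T_melt + Superheat
T_pour = 1280 + 76 = 1356 deg C

Answer: 1356 deg C


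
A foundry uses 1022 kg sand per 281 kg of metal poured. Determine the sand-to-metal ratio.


Formula: Sand-to-Metal Ratio = W_sand / W_metal
Ratio = 1022 kg / 281 kg = 3.6370

Final answer: 3.6370


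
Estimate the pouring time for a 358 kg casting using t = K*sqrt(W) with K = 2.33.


Formula: t = K * sqrt(W)
sqrt(W) = sqrt(358) = 18.92089
t = 2.33 * 18.92089 = 44.0857 s


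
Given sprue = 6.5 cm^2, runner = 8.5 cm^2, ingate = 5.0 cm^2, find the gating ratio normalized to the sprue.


Sprue:Runner:Ingate = 1 : 8.5/6.5 : 5.0/6.5 = 1:1.31:0.77


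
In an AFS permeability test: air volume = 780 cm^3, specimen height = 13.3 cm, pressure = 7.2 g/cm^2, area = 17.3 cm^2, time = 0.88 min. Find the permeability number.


Formula: Permeability Number P = (V * H) / (p * A * t)
Numerator: V * H = 780 * 13.3 = 10374.0
Denominator: p * A * t = 7.2 * 17.3 * 0.88 = 109.6128
P = 10374.0 / 109.6128 = 94.6422

Answer: 94.6422


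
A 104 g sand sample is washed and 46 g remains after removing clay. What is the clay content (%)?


Formula: Clay% = (W_total - W_washed) / W_total * 100
Clay mass = 104 - 46 = 58 g
Clay% = 58 / 104 * 100 = 55.7692%

Answer: 55.7692%


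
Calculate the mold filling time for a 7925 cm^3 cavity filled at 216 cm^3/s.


Formula: t_fill = V_mold / Q_flow
t = 7925 cm^3 / 216 cm^3/s = 36.6898 s

Answer: 36.6898 s


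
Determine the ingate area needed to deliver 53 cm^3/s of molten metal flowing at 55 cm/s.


Formula: A_ingate = Q / v  (continuity equation)
A = 53 cm^3/s / 55 cm/s = 0.9636 cm^2


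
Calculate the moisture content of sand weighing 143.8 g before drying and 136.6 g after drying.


Formula: MC = (W_wet - W_dry) / W_wet * 100
Water mass = 143.8 - 136.6 = 7.2 g
MC = 7.2 / 143.8 * 100 = 5.0070%


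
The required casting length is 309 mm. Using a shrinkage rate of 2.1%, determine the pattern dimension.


Formula: L_pattern = L_casting * (1 + shrinkage_rate/100)
Shrinkage factor = 1 + 2.1/100 = 1.021
L_pattern = 309 mm * 1.021 = 315.4890 mm


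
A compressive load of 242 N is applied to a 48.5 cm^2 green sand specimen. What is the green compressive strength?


Formula: Compressive Strength = Force / Area
Strength = 242 N / 48.5 cm^2 = 4.9897 N/cm^2


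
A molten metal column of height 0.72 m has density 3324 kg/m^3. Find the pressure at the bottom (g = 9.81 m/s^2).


Formula: P = rho * g * h
rho * g = 3324 * 9.81 = 32608.44 N/m^3
P = 32608.44 * 0.72 = 23478.0768 Pa


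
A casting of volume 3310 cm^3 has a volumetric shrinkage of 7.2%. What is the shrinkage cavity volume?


Formula: V_shrink = V_casting * shrinkage_pct / 100
V_shrink = 3310 cm^3 * 7.2 / 100 = 238.3200 cm^3

Answer: 238.3200 cm^3


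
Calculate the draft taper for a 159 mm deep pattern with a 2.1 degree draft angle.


Formula: taper = depth * tan(draft_angle)
tan(2.1 deg) = 0.0366683
taper = 159 mm * 0.0366683 = 5.8303 mm

5.8303 mm


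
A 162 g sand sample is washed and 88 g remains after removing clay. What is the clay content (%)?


Formula: Clay% = (W_total - W_washed) / W_total * 100
Clay mass = 162 - 88 = 74 g
Clay% = 74 / 162 * 100 = 45.6790%


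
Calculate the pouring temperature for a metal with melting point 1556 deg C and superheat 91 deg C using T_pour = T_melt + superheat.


Formula: T_pour = T_melt + Superheat
T_pour = 1556 + 91 = 1647 deg C


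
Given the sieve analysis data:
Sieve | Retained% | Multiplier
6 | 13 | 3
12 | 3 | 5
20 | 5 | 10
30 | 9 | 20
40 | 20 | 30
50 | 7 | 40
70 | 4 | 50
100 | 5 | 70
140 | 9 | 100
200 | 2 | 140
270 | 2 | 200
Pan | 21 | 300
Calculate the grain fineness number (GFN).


Formula: GFN = sum(pct * multiplier) / sum(pct)
sum(pct * multiplier) = 9594
sum(pct) = 100
GFN = 9594 / 100 = 95.94

Answer: 95.94


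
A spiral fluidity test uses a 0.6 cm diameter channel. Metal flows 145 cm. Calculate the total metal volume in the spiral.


Formula: V = pi * (d/2)^2 * L  (cylinder volume)
Radius = 0.6/2 = 0.3 cm
V = pi * 0.3^2 * 145 = 40.9978 cm^3

Final answer: 40.9978 cm^3


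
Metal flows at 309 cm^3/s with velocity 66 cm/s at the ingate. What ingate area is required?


Formula: A_ingate = Q / v  (continuity equation)
A = 309 cm^3/s / 66 cm/s = 4.6818 cm^2


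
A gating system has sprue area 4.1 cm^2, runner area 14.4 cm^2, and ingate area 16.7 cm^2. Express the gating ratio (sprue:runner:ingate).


Sprue:Runner:Ingate = 1 : 14.4/4.1 : 16.7/4.1 = 1:3.51:4.07

Final answer: 1:3.51:4.07


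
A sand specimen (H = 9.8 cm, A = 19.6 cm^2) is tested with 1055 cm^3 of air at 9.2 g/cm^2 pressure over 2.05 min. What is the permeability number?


Formula: Permeability Number P = (V * H) / (p * A * t)
Numerator: V * H = 1055 * 9.8 = 10339.0
Denominator: p * A * t = 9.2 * 19.6 * 2.05 = 369.656
P = 10339.0 / 369.656 = 27.9692


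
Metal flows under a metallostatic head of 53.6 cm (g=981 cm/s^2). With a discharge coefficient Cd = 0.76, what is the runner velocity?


Formula: v = Cd * sqrt(2 * g * h)  (Torricelli with discharge coefficient)
2*g*h = 2 * 981 * 53.6 = 105163.2 cm^2/s^2
sqrt(105163.2) = 324.28876 cm/s
v = 0.76 * 324.28876 = 246.4595 cm/s


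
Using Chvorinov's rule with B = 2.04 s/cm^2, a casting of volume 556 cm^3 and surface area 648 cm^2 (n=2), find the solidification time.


Formula: t_s = B * (V/A)^n  (Chvorinov's rule, n=2)
Modulus M = V/A = 556/648 = 0.858025 cm
M^2 = 0.858025^2 = 0.736207 cm^2
t_s = 2.04 * 0.736207 = 1.5019 s


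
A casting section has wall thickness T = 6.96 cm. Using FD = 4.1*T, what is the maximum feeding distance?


Formula: FD = 4.1 * T  (riser feeding-distance rule)
FD = 4.1 * 6.96 cm = 28.5360 cm

Final answer: 28.5360 cm


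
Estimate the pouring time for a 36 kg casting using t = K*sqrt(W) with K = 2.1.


Formula: t = K * sqrt(W)
sqrt(W) = sqrt(36) = 6.00000
t = 2.1 * 6.00000 = 12.6000 s

Answer: 12.6000 s


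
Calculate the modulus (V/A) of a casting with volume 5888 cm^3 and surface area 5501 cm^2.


Formula: Casting Modulus M = V / A
M = 5888 cm^3 / 5501 cm^2 = 1.0704 cm

1.0704 cm


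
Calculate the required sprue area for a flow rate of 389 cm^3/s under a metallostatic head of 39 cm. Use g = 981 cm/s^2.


Formula: v = sqrt(2*g*h), A = Q/v
Velocity: v = sqrt(2 * 981 * 39) = sqrt(76518) = 276.6189 cm/s
Sprue area: A = Q / v = 389 / 276.6189 = 1.4063 cm^2

1.4063 cm^2


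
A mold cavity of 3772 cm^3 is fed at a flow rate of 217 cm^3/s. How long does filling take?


Formula: t_fill = V_mold / Q_flow
t = 3772 cm^3 / 217 cm^3/s = 17.3825 s


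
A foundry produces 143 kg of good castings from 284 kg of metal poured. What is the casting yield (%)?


Formula: Casting Yield = (W_good / W_total) * 100
Yield = (143 kg / 284 kg) * 100 = 50.3521%

50.3521%


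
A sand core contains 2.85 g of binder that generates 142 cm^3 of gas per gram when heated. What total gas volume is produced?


Formula: V_gas = W_binder * gas_evolution_rate
V = 2.85 g * 142 cm^3/g = 404.7000 cm^3

Answer: 404.7000 cm^3


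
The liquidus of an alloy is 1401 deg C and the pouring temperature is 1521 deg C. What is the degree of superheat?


Formula: Superheat = T_pour - T_melt
Superheat = 1521 - 1401 = 120 deg C


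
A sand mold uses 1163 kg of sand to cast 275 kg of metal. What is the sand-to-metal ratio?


Formula: Sand-to-Metal Ratio = W_sand / W_metal
Ratio = 1163 kg / 275 kg = 4.2291

Answer: 4.2291


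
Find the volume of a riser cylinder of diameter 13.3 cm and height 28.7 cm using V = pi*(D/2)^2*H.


Formula: V = pi * (D/2)^2 * H  (cylinder volume)
Radius = D/2 = 13.3/2 = 6.65 cm
V = pi * 6.65^2 * 28.7 = 3987.2646 cm^3

3987.2646 cm^3


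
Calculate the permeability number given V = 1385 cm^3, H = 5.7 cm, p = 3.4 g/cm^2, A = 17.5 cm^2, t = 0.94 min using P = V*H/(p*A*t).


Formula: Permeability Number P = (V * H) / (p * A * t)
Numerator: V * H = 1385 * 5.7 = 7894.5
Denominator: p * A * t = 3.4 * 17.5 * 0.94 = 55.93
P = 7894.5 / 55.93 = 141.1497

Answer: 141.1497


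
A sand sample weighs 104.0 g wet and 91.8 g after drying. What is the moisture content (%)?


Formula: MC = (W_wet - W_dry) / W_wet * 100
Water mass = 104.0 - 91.8 = 12.2 g
MC = 12.2 / 104.0 * 100 = 11.7308%


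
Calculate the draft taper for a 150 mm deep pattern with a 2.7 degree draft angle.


Formula: taper = depth * tan(draft_angle)
tan(2.7 deg) = 0.0471588
taper = 150 mm * 0.0471588 = 7.0738 mm

Final answer: 7.0738 mm


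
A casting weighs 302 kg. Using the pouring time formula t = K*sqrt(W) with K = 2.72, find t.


Formula: t = K * sqrt(W)
sqrt(W) = sqrt(302) = 17.37815
t = 2.72 * 17.37815 = 47.2686 s


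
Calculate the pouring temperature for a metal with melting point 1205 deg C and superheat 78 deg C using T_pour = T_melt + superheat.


Formula: T_pour = T_melt + Superheat
T_pour = 1205 + 78 = 1283 deg C

Final answer: 1283 deg C


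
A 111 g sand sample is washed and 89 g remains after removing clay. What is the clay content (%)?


Formula: Clay% = (W_total - W_washed) / W_total * 100
Clay mass = 111 - 89 = 22 g
Clay% = 22 / 111 * 100 = 19.8198%


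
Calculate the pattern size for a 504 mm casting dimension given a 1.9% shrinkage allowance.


Formula: L_pattern = L_casting * (1 + shrinkage_rate/100)
Shrinkage factor = 1 + 1.9/100 = 1.019
L_pattern = 504 mm * 1.019 = 513.5760 mm

Final answer: 513.5760 mm


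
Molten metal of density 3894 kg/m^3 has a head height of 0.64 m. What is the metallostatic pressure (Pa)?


Formula: P = rho * g * h
rho * g = 3894 * 9.81 = 38200.14 N/m^3
P = 38200.14 * 0.64 = 24448.0896 Pa

Final answer: 24448.0896 Pa


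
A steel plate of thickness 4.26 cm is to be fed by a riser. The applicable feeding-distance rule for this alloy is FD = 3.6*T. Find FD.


Formula: FD = 3.6 * T  (riser feeding-distance rule)
FD = 3.6 * 4.26 cm = 15.3360 cm

Final answer: 15.3360 cm


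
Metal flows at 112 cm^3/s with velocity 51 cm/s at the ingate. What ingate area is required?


Formula: A_ingate = Q / v  (continuity equation)
A = 112 cm^3/s / 51 cm/s = 2.1961 cm^2

Final answer: 2.1961 cm^2


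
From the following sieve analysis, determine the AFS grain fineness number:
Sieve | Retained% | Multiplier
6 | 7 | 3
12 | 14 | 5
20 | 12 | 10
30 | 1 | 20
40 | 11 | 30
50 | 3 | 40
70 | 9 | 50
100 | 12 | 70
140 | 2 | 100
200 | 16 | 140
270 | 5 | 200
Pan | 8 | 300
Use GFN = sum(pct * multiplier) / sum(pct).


Formula: GFN = sum(pct * multiplier) / sum(pct)
sum(pct * multiplier) = 7811
sum(pct) = 100
GFN = 7811 / 100 = 78.11

Final answer: 78.11


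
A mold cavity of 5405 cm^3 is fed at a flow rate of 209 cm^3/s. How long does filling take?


Formula: t_fill = V_mold / Q_flow
t = 5405 cm^3 / 209 cm^3/s = 25.8612 s


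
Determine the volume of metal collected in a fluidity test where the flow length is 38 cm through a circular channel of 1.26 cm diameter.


Formula: V = pi * (d/2)^2 * L  (cylinder volume)
Radius = 1.26/2 = 0.63 cm
V = pi * 0.63^2 * 38 = 47.3821 cm^3

Final answer: 47.3821 cm^3


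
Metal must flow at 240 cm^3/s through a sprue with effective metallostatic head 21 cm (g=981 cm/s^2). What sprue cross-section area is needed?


Formula: v = sqrt(2*g*h), A = Q/v
Velocity: v = sqrt(2 * 981 * 21) = sqrt(41202) = 202.9828 cm/s
Sprue area: A = Q / v = 240 / 202.9828 = 1.1824 cm^2


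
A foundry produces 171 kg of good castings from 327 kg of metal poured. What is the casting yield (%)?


Formula: Casting Yield = (W_good / W_total) * 100
Yield = (171 kg / 327 kg) * 100 = 52.2936%

Answer: 52.2936%


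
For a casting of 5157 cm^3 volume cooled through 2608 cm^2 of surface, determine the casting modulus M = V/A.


Formula: Casting Modulus M = V / A
M = 5157 cm^3 / 2608 cm^2 = 1.9774 cm

Answer: 1.9774 cm


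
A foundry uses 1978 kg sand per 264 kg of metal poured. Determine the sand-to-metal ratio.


Formula: Sand-to-Metal Ratio = W_sand / W_metal
Ratio = 1978 kg / 264 kg = 7.4924

Answer: 7.4924


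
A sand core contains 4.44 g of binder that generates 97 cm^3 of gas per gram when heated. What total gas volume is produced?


Formula: V_gas = W_binder * gas_evolution_rate
V = 4.44 g * 97 cm^3/g = 430.6800 cm^3

Answer: 430.6800 cm^3


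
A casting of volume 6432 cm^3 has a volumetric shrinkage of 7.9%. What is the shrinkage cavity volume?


Formula: V_shrink = V_casting * shrinkage_pct / 100
V_shrink = 6432 cm^3 * 7.9 / 100 = 508.1280 cm^3


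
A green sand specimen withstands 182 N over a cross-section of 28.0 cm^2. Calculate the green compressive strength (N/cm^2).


Formula: Compressive Strength = Force / Area
Strength = 182 N / 28.0 cm^2 = 6.5000 N/cm^2

6.5000 N/cm^2


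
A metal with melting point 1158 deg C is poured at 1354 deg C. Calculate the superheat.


Formula: Superheat = T_pour - T_melt
Superheat = 1354 - 1158 = 196 deg C

196 deg C


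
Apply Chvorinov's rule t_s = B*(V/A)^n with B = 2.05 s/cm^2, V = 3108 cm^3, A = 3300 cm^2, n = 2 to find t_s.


Formula: t_s = B * (V/A)^n  (Chvorinov's rule, n=2)
Modulus M = V/A = 3108/3300 = 0.941818 cm
M^2 = 0.941818^2 = 0.887021 cm^2
t_s = 2.05 * 0.887021 = 1.8184 s


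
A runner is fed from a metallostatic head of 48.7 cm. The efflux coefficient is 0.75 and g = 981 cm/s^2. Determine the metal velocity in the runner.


Formula: v = Cd * sqrt(2 * g * h)  (Torricelli with discharge coefficient)
2*g*h = 2 * 981 * 48.7 = 95549.4 cm^2/s^2
sqrt(95549.4) = 309.11066 cm/s
v = 0.75 * 309.11066 = 231.8330 cm/s

231.8330 cm/s


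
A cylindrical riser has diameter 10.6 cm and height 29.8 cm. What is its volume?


Formula: V = pi * (D/2)^2 * H  (cylinder volume)
Radius = D/2 = 10.6/2 = 5.3 cm
V = pi * 5.3^2 * 29.8 = 2629.7707 cm^3

Answer: 2629.7707 cm^3


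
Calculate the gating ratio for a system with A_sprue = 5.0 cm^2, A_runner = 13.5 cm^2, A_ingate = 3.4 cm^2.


Sprue:Runner:Ingate = 1 : 13.5/5.0 : 3.4/5.0 = 1:2.70:0.68

Final answer: 1:2.70:0.68


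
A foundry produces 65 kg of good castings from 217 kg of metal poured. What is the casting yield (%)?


Formula: Casting Yield = (W_good / W_total) * 100
Yield = (65 kg / 217 kg) * 100 = 29.9539%

Final answer: 29.9539%


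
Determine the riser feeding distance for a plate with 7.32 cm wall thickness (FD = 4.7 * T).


Formula: FD = 4.7 * T  (riser feeding-distance rule)
FD = 4.7 * 7.32 cm = 34.4040 cm

Answer: 34.4040 cm


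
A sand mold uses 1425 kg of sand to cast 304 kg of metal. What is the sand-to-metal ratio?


Formula: Sand-to-Metal Ratio = W_sand / W_metal
Ratio = 1425 kg / 304 kg = 4.6875

4.6875


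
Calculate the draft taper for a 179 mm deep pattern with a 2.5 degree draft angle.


Formula: taper = depth * tan(draft_angle)
tan(2.5 deg) = 0.0436609
taper = 179 mm * 0.0436609 = 7.8153 mm


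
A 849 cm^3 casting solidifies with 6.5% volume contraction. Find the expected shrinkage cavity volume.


Formula: V_shrink = V_casting * shrinkage_pct / 100
V_shrink = 849 cm^3 * 6.5 / 100 = 55.1850 cm^3


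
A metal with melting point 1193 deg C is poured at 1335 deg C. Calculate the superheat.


Formula: Superheat = T_pour - T_melt
Superheat = 1335 - 1193 = 142 deg C

Answer: 142 deg C


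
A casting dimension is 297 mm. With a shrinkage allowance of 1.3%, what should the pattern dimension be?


Formula: L_pattern = L_casting * (1 + shrinkage_rate/100)
Shrinkage factor = 1 + 1.3/100 = 1.013
L_pattern = 297 mm * 1.013 = 300.8610 mm


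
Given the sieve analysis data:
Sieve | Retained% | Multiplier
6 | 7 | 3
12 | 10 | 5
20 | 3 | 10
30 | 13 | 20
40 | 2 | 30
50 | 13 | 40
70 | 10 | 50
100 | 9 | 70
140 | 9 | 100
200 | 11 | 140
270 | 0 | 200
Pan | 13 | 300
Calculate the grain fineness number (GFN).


Formula: GFN = sum(pct * multiplier) / sum(pct)
sum(pct * multiplier) = 8411
sum(pct) = 100
GFN = 8411 / 100 = 84.11

Final answer: 84.11


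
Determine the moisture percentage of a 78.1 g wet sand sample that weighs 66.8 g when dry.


Formula: MC = (W_wet - W_dry) / W_wet * 100
Water mass = 78.1 - 66.8 = 11.3 g
MC = 11.3 / 78.1 * 100 = 14.4686%

Answer: 14.4686%


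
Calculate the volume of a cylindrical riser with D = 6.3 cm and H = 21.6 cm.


Formula: V = pi * (D/2)^2 * H  (cylinder volume)
Radius = D/2 = 6.3/2 = 3.15 cm
V = pi * 3.15^2 * 21.6 = 673.3250 cm^3

Final answer: 673.3250 cm^3


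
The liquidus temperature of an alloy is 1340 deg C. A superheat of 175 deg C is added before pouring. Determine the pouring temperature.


Formula: T_pour = T_melt + Superheat
T_pour = 1340 + 175 = 1515 deg C

1515 deg C


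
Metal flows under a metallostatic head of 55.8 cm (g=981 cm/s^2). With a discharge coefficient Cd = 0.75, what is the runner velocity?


Formula: v = Cd * sqrt(2 * g * h)  (Torricelli with discharge coefficient)
2*g*h = 2 * 981 * 55.8 = 109479.6 cm^2/s^2
sqrt(109479.6) = 330.87702 cm/s
v = 0.75 * 330.87702 = 248.1578 cm/s


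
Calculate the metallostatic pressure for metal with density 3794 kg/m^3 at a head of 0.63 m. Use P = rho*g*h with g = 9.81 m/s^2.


Formula: P = rho * g * h
rho * g = 3794 * 9.81 = 37219.14 N/m^3
P = 37219.14 * 0.63 = 23448.0582 Pa

Final answer: 23448.0582 Pa


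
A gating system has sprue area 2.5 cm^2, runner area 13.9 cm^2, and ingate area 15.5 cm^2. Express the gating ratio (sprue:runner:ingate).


Sprue:Runner:Ingate = 1 : 13.9/2.5 : 15.5/2.5 = 1:5.56:6.20

1:5.56:6.20


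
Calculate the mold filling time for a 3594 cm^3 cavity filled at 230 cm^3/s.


Formula: t_fill = V_mold / Q_flow
t = 3594 cm^3 / 230 cm^3/s = 15.6261 s


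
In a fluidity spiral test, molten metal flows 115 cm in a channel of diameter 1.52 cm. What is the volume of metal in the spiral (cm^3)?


Formula: V = pi * (d/2)^2 * L  (cylinder volume)
Radius = 1.52/2 = 0.76 cm
V = pi * 0.76^2 * 115 = 208.6772 cm^3

Final answer: 208.6772 cm^3


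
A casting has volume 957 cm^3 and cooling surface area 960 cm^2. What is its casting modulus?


Formula: Casting Modulus M = V / A
M = 957 cm^3 / 960 cm^2 = 0.9969 cm

Final answer: 0.9969 cm


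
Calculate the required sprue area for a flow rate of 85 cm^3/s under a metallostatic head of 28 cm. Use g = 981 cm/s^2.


Formula: v = sqrt(2*g*h), A = Q/v
Velocity: v = sqrt(2 * 981 * 28) = sqrt(54936) = 234.3843 cm/s
Sprue area: A = Q / v = 85 / 234.3843 = 0.3627 cm^2

Answer: 0.3627 cm^2


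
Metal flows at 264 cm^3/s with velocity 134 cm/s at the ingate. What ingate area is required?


Formula: A_ingate = Q / v  (continuity equation)
A = 264 cm^3/s / 134 cm/s = 1.9701 cm^2


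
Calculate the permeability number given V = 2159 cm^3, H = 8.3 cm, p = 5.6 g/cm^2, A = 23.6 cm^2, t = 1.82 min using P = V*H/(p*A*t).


Formula: Permeability Number P = (V * H) / (p * A * t)
Numerator: V * H = 2159 * 8.3 = 17919.7
Denominator: p * A * t = 5.6 * 23.6 * 1.82 = 240.5312
P = 17919.7 / 240.5312 = 74.5005

Answer: 74.5005


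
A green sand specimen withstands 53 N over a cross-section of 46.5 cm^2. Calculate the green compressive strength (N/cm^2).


Formula: Compressive Strength = Force / Area
Strength = 53 N / 46.5 cm^2 = 1.1398 N/cm^2

1.1398 N/cm^2


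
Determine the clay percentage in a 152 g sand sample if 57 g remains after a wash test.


Formula: Clay% = (W_total - W_washed) / W_total * 100
Clay mass = 152 - 57 = 95 g
Clay% = 95 / 152 * 100 = 62.5000%

62.5000%


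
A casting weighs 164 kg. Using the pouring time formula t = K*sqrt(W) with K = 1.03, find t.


Formula: t = K * sqrt(W)
sqrt(W) = sqrt(164) = 12.80625
t = 1.03 * 12.80625 = 13.1904 s

13.1904 s


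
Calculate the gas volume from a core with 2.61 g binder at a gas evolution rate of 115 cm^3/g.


Formula: V_gas = W_binder * gas_evolution_rate
V = 2.61 g * 115 cm^3/g = 300.1500 cm^3

Final answer: 300.1500 cm^3


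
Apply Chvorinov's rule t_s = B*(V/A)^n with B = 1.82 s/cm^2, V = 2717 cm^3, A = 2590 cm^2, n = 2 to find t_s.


Formula: t_s = B * (V/A)^n  (Chvorinov's rule, n=2)
Modulus M = V/A = 2717/2590 = 1.049035 cm
M^2 = 1.049035^2 = 1.100474 cm^2
t_s = 1.82 * 1.100474 = 2.0029 s


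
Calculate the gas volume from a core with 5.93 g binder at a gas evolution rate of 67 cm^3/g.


Formula: V_gas = W_binder * gas_evolution_rate
V = 5.93 g * 67 cm^3/g = 397.3100 cm^3

Answer: 397.3100 cm^3


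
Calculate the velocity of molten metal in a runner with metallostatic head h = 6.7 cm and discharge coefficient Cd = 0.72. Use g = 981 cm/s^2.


Formula: v = Cd * sqrt(2 * g * h)  (Torricelli with discharge coefficient)
2*g*h = 2 * 981 * 6.7 = 13145.4 cm^2/s^2
sqrt(13145.4) = 114.65339 cm/s
v = 0.72 * 114.65339 = 82.5504 cm/s

Final answer: 82.5504 cm/s


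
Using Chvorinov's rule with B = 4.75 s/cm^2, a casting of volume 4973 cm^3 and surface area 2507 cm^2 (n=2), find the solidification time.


Formula: t_s = B * (V/A)^n  (Chvorinov's rule, n=2)
Modulus M = V/A = 4973/2507 = 1.983646 cm
M^2 = 1.983646^2 = 3.934851 cm^2
t_s = 4.75 * 3.934851 = 18.6905 s

Answer: 18.6905 s


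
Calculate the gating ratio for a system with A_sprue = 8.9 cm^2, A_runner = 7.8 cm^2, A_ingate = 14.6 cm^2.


Sprue:Runner:Ingate = 1 : 7.8/8.9 : 14.6/8.9 = 1:0.88:1.64

1:0.88:1.64


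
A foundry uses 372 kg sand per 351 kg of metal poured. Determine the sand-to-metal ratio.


Formula: Sand-to-Metal Ratio = W_sand / W_metal
Ratio = 372 kg / 351 kg = 1.0598


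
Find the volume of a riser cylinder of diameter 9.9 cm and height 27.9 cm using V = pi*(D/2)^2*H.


Formula: V = pi * (D/2)^2 * H  (cylinder volume)
Radius = D/2 = 9.9/2 = 4.95 cm
V = pi * 4.95^2 * 27.9 = 2147.6548 cm^3

2147.6548 cm^3


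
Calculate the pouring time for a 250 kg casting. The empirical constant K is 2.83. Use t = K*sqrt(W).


Formula: t = K * sqrt(W)
sqrt(W) = sqrt(250) = 15.81139
t = 2.83 * 15.81139 = 44.7462 s


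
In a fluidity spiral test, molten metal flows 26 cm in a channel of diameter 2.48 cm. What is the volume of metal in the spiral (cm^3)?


Formula: V = pi * (d/2)^2 * L  (cylinder volume)
Radius = 2.48/2 = 1.24 cm
V = pi * 1.24^2 * 26 = 125.5933 cm^3


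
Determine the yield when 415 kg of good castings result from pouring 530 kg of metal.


Formula: Casting Yield = (W_good / W_total) * 100
Yield = (415 kg / 530 kg) * 100 = 78.3019%


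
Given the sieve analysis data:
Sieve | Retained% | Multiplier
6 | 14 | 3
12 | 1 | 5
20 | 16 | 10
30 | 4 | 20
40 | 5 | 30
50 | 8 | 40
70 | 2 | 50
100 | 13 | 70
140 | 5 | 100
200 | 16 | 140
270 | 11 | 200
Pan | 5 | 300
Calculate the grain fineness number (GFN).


Formula: GFN = sum(pct * multiplier) / sum(pct)
sum(pct * multiplier) = 8207
sum(pct) = 100
GFN = 8207 / 100 = 82.07

Final answer: 82.07


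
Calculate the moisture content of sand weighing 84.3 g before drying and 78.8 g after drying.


Formula: MC = (W_wet - W_dry) / W_wet * 100
Water mass = 84.3 - 78.8 = 5.5 g
MC = 5.5 / 84.3 * 100 = 6.5243%

Final answer: 6.5243%


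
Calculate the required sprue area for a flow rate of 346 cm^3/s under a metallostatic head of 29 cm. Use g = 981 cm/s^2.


Formula: v = sqrt(2*g*h), A = Q/v
Velocity: v = sqrt(2 * 981 * 29) = sqrt(56898) = 238.5330 cm/s
Sprue area: A = Q / v = 346 / 238.5330 = 1.4505 cm^2

1.4505 cm^2
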